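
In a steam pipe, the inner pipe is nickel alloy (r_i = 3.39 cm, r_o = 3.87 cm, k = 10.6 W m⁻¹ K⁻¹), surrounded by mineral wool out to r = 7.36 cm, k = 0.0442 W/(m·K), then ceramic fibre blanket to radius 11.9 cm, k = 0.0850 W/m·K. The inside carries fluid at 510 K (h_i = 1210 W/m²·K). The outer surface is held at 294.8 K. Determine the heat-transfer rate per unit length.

Q' = 66.8 W/m

Treat each layer as a resistance in series:
  R'_conv,in = 1/(2πr h) = 1/(2π·0.0339·1210) = 0.003880 m·K/W
  R'_nickel alloy = ln(0.0387/0.0339)/(2πk) = 0.1324/(2π·10.6) = 0.001988 m·K/W
  R'_mineral wool = ln(0.0736/0.0387)/(2πk) = 0.6428/(2π·0.0442) = 2.315 m·K/W
  R'_ceramic fibre blanket = ln(0.119/0.0736)/(2πk) = 0.4805/(2π·0.0850) = 0.8997 m·K/W
ΣR = 0.003880 + 0.001988 + 2.315 + 0.8997 = 3.221 m·K/W
Q' = ΔT/ΣR = (510 K − 294.8 K)/3.221 = 66.8 W/m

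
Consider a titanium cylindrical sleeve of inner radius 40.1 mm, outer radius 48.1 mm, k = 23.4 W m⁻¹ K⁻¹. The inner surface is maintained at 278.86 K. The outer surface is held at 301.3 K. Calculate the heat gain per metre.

Q' = 2πk·ΔT/ln(r₂/r₁) = 2π × 23.4 × 22.44 / ln(0.0481/0.0401) = 18100 W/m

Q' = 18.1 kW/m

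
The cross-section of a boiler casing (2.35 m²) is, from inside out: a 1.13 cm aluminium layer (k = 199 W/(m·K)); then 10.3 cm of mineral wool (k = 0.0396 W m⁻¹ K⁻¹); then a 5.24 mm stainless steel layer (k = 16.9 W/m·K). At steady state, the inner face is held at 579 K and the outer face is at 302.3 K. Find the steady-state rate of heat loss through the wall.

Series thermal resistances, inner to outer:
  R_aluminium = L/(kA) = 0.0113/(199·2.35) = 2.416×10^-5 K/W
  R_mineral wool = L/(kA) = 0.103/(0.0396·2.35) = 1.107 K/W
  R_stainless steel = L/(kA) = 0.00524/(16.9·2.35) = 1.319×10^-4 K/W
ΣR = 2.416×10^-5 + 1.107 + 1.319×10^-4 = 1.107 K/W
Q = ΔT/ΣR = (579 K − 302.3 K)/1.107 = 250 W

Q = 250 W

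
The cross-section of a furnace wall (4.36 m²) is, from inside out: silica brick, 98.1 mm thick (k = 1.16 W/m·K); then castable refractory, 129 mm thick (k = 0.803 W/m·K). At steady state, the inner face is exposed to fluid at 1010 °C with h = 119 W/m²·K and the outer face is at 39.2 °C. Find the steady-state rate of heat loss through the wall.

Treat each layer as a resistance in series:
  R_conv,in = 1/(hA) = 1/(119·4.36) = 0.001927 K/W
  R_silica brick = L/(kA) = 0.0981/(1.16·4.36) = 0.01940 K/W
  R_castable refractory = L/(kA) = 0.129/(0.803·4.36) = 0.03685 K/W
ΣR = 0.001927 + 0.01940 + 0.03685 = 0.05818 K/W
Q = ΔT/ΣR = (1010 °C − 39.2 °C)/0.05818 = 16700 W

Q = 16.7 kW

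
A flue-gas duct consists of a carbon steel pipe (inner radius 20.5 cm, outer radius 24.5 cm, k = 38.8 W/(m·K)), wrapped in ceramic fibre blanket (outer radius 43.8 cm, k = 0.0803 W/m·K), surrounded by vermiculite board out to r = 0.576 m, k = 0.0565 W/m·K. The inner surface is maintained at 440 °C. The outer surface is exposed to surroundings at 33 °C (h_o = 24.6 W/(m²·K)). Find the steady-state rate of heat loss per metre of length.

Series thermal resistances, inner to outer:
  R'_carbon steel = ln(0.245/0.205)/(2πk) = 0.1782/(2π·38.8) = 7.312×10^-4 m·K/W
  R'_ceramic fibre blanket = ln(0.438/0.245)/(2πk) = 0.5810/(2π·0.0803) = 1.151 m·K/W
  R'_vermiculite board = ln(0.576/0.438)/(2πk) = 0.2739/(2π·0.0565) = 0.7715 m·K/W
  R'_conv,out = 1/(2πr h) = 1/(2π·0.576·24.6) = 0.01123 m·K/W
ΣR = 7.312×10^-4 + 1.151 + 0.7715 + 0.01123 = 1.934 m·K/W
Q' = ΔT/ΣR = (440 °C − 33 °C)/1.934 = 210 W/m

Q' = 210 W/m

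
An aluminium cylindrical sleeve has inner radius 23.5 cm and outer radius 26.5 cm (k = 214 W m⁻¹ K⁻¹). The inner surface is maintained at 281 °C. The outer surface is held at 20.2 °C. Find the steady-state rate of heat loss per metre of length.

Q' = 2πk·ΔT/ln(r₂/r₁) = 2π × 214 × 260.8 / ln(0.265/0.235) = 2.92×10^6 W/m

Q' = 2920 kW/m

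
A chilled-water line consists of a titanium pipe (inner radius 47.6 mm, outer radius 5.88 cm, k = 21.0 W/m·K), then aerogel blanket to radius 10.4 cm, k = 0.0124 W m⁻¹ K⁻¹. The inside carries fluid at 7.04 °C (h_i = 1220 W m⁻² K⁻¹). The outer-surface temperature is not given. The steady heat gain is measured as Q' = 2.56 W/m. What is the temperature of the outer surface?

T_out = 25.8 °C

Series resistances:
  R'_conv,in = 1/(2πr h) = 1/(2π·0.0476·1220) = 0.002741 m·K/W
  R'_titanium = ln(0.0588/0.0476)/(2πk) = 0.2113/(2π·21.0) = 0.001601 m·K/W
  R'_aerogel blanket = ln(0.104/0.0588)/(2πk) = 0.5702/(2π·0.0124) = 7.319 m·K/W
ΣR = 7.324 m·K/W
ΔT = Q'·ΣR = 2.56 × 7.324 = 18.75 K
Heat flows inward, so T_out = T_in + ΔT = 7.04 + 18.75 = 25.8 °C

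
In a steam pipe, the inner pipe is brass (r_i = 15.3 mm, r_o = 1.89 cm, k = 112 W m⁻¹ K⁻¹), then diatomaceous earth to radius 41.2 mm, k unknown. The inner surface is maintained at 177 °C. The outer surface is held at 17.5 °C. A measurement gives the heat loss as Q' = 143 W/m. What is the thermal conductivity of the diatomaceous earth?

k = 0.111 W/m·K

ΣR = ΔT/Q' = |177 − 17.5|/143 = 1.115 m·K/W
Known resistances:
  R'_brass = ln(0.0189/0.0153)/(2πk) = 0.2113/(2π·112) = 3.003×10^-4 m·K/W
R_diatomaceous earth = ΣR − ΣR_known = 1.115 − 3.003×10^-4 = 1.115 m·K/W
ln(r₂/r₁)/(2πk) = 1.115 ⇒ k = 0.7793/(2π·1.115) = 0.111 W/m·K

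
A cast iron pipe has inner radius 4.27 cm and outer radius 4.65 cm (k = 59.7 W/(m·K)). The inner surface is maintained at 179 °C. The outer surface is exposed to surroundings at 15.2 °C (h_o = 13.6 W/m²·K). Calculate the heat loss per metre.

Q' = 650 W/m

Treat each layer as a resistance in series:
  R'_cast iron = ln(0.0465/0.0427)/(2πk) = 0.08525/(2π·59.7) = 2.273×10^-4 m·K/W
  R'_conv,out = 1/(2πr h) = 1/(2π·0.0465·13.6) = 0.2517 m·K/W
ΣR = 2.273×10^-4 + 0.2517 = 0.2519 m·K/W
Q' = ΔT/ΣR = (179 °C − 15.2 °C)/0.2519 = 650 W/m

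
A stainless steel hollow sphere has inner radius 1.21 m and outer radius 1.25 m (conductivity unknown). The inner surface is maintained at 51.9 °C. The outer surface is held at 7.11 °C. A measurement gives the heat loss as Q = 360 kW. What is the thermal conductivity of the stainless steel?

k = 16.9 W/m·K

ΣR = ΔT/Q = |51.9 − 7.11|/3.60×10^5 = 1.244×10^-4 K/W
(1/r₁−1/r₂)/(4πk) = 1.244×10^-4 ⇒ k = 0.02645/(4π·1.244×10^-4) = 16.9 W/m·K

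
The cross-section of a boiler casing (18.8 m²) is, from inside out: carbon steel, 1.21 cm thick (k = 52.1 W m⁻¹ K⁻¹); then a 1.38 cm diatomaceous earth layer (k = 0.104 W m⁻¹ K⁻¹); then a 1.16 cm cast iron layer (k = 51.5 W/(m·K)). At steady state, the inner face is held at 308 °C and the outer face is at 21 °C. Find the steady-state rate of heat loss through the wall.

Q = 40.5 kW

Series thermal resistances, inner to outer:
  R_carbon steel = L/(kA) = 0.0121/(52.1·18.8) = 1.235×10^-5 K/W
  R_diatomaceous earth = L/(kA) = 0.0138/(0.104·18.8) = 0.007058 K/W
  R_cast iron = L/(kA) = 0.0116/(51.5·18.8) = 1.198×10^-5 K/W
ΣR = 1.235×10^-5 + 0.007058 + 1.198×10^-5 = 0.007082 K/W
Q = ΔT/ΣR = (308 °C − 21 °C)/0.007082 = 40500 W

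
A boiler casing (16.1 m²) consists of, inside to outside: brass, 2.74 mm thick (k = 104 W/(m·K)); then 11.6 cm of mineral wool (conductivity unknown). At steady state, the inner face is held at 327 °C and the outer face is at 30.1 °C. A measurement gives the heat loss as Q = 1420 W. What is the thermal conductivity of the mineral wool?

k = 0.0345 W/m·K

ΣR = ΔT/Q = |327 − 30.1|/1420 = 0.2091 K/W
Known resistances:
  R_brass = L/(kA) = 0.00274/(104·16.1) = 1.636×10^-6 K/W
R_mineral wool = ΣR − ΣR_known = 0.2091 − 1.636×10^-6 = 0.2091 K/W
L/(kA) = 0.2091 ⇒ k = 0.116/(0.2091·16.1) = 0.0345 W/m·K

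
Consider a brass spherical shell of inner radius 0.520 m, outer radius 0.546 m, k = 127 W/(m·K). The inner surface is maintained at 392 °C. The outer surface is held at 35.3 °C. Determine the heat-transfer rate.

Q = 6220 kW

Q = 4πk·ΔT/(1/r₁ − 1/r₂) = 4π × 127 × 356.7 / (1/0.520 − 1/0.546) = 6.22×10^6 W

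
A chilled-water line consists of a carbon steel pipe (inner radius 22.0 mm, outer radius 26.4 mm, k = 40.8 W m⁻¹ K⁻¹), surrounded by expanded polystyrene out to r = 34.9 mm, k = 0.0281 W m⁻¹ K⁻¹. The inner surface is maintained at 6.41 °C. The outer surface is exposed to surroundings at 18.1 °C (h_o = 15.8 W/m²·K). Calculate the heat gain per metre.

Q' = 6.25 W/m

Treat each layer as a resistance in series:
  R'_carbon steel = ln(0.0264/0.0220)/(2πk) = 0.1823/(2π·40.8) = 7.112×10^-4 m·K/W
  R'_expanded polystyrene = ln(0.0349/0.0264)/(2πk) = 0.2791/(2π·0.0281) = 1.581 m·K/W
  R'_conv,out = 1/(2πr h) = 1/(2π·0.0349·15.8) = 0.2886 m·K/W
ΣR = 7.112×10^-4 + 1.581 + 0.2886 = 1.870 m·K/W
Q' = ΔT/ΣR = (6.41 °C − 18.1 °C)/1.870 = -6.25 W/m
(Negative Q' ⇒ heat flows inward; heat gain = 6.25 W/m.)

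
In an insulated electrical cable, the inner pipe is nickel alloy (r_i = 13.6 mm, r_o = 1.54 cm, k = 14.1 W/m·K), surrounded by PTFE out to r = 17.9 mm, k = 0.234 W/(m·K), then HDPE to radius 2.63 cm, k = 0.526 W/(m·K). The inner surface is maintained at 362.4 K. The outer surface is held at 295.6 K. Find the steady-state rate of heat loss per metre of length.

Treat each layer as a resistance in series:
  R'_nickel alloy = ln(0.0154/0.0136)/(2πk) = 0.1243/(2π·14.1) = 0.001403 m·K/W
  R'_PTFE = ln(0.0179/0.0154)/(2πk) = 0.1504/(2π·0.234) = 0.1023 m·K/W
  R'_HDPE = ln(0.0263/0.0179)/(2πk) = 0.3848/(2π·0.526) = 0.1164 m·K/W
ΣR = 0.001403 + 0.1023 + 0.1164 = 0.2201 m·K/W
Q' = ΔT/ΣR = (362.4 K − 295.6 K)/0.2201 = 303 W/m

Q' = 303 W/m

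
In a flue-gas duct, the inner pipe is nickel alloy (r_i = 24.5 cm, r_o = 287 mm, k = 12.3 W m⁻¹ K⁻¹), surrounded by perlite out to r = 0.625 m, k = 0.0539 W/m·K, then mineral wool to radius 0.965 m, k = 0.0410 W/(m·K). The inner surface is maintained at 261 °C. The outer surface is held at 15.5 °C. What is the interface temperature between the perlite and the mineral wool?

T = 119 °C

Treat each layer as a resistance in series:
  R'_nickel alloy = ln(0.287/0.245)/(2πk) = 0.1582/(2π·12.3) = 0.002047 m·K/W
  R'_perlite = ln(0.625/0.287)/(2πk) = 0.7783/(2π·0.0539) = 2.298 m·K/W
  R'_mineral wool = ln(0.965/0.625)/(2πk) = 0.4344/(2π·0.0410) = 1.686 m·K/W
ΣR = 0.002047 + 2.298 + 1.686 = 3.986 m·K/W
Q' = ΔT/ΣR = (261 °C − 15.5 °C)/3.986 = 61.59 W/m
From the inner boundary to the perlite/mineral wool interface, ΣR_partial = 2.300 m·K/W.
T_interface = T_in − Q'·ΣR_partial = 261 °C − (61.59)(2.300) = 119 °C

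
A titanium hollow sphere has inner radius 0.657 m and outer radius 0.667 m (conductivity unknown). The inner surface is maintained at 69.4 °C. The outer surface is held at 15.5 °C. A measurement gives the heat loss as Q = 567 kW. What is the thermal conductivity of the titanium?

ΣR = ΔT/Q = |69.4 − 15.5|/5.67×10^5 = 9.506×10^-5 K/W
(1/r₁−1/r₂)/(4πk) = 9.506×10^-5 ⇒ k = 0.02282/(4π·9.506×10^-5) = 19.1 W/m·K

k = 19.1 W/m·K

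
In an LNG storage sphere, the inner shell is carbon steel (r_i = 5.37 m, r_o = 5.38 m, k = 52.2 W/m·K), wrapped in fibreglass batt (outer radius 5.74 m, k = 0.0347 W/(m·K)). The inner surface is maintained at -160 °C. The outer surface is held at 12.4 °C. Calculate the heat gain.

Q = 6450 W

Resistance network (inner→outer):
  R_carbon steel = (1/5.37 − 1/5.38)/(4πk) = 3.461×10^-4/(4π·52.2) = 5.277×10^-7 K/W
  R_fibreglass batt = (1/5.38 − 1/5.74)/(4πk) = 0.01166/(4π·0.0347) = 0.02673 K/W
ΣR = 5.277×10^-7 + 0.02673 = 0.02673 K/W
Q = ΔT/ΣR = (-160 °C − 12.4 °C)/0.02673 = -6450 W
(Negative Q ⇒ heat flows inward; heat gain = 6450 W.)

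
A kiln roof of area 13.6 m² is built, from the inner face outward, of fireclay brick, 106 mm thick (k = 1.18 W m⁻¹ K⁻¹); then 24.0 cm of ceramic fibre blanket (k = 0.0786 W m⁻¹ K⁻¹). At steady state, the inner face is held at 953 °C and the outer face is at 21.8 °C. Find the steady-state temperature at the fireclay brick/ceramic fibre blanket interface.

Series thermal resistances, inner to outer:
  R_fireclay brick = L/(kA) = 0.106/(1.18·13.6) = 0.006605 K/W
  R_ceramic fibre blanket = L/(kA) = 0.240/(0.0786·13.6) = 0.2245 K/W
ΣR = 0.006605 + 0.2245 = 0.2311 K/W
Q = ΔT/ΣR = (953 °C − 21.8 °C)/0.2311 = 4029 W
From the inner boundary to the fireclay brick/ceramic fibre blanket interface, ΣR_partial = 0.006605 K/W.
T_interface = T_in − Q·ΣR_partial = 953 °C − (4029)(0.006605) = 926 °C

T = 926 °C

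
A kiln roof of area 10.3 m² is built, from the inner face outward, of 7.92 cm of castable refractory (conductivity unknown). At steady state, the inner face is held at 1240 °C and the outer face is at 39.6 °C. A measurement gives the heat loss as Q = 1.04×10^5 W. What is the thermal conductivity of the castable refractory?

ΣR = ΔT/Q = |1240 − 39.6|/1.04×10^5 = 0.01154 K/W
L/(kA) = 0.01154 ⇒ k = 0.0792/(0.01154·10.3) = 0.666 W/m·K

k = 0.666 W/m·K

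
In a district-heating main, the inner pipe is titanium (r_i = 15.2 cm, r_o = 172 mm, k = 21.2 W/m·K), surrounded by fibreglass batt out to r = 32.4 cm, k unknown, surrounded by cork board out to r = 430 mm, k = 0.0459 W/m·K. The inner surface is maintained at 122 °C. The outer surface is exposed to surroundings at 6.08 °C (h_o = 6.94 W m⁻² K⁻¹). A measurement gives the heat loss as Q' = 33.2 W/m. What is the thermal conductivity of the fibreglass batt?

k = 0.0410 W/m·K

ΣR = ΔT/Q' = |122 − 6.08|/33.2 = 3.492 m·K/W
Known resistances:
  R'_titanium = ln(0.172/0.152)/(2πk) = 0.1236/(2π·21.2) = 9.280×10^-4 m·K/W
  R'_cork board = ln(0.430/0.324)/(2πk) = 0.2830/(2π·0.0459) = 0.9814 m·K/W
  R'_conv,out = 1/(2πr h) = 1/(2π·0.430·6.94) = 0.05333 m·K/W
R_fibreglass batt = ΣR − ΣR_known = 3.492 − 1.036 = 2.456 m·K/W
ln(r₂/r₁)/(2πk) = 2.456 ⇒ k = 0.6332/(2π·2.456) = 0.0410 W/m·K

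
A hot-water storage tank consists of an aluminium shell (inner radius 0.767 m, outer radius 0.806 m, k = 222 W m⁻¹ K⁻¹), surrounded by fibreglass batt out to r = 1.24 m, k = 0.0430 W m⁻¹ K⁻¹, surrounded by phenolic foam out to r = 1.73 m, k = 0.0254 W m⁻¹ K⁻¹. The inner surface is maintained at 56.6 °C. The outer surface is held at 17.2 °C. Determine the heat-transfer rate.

Q = 25.9 W

Treat each layer as a resistance in series:
  R_aluminium = (1/0.767 − 1/0.806)/(4πk) = 0.06309/(4π·222) = 2.261×10^-5 K/W
  R_fibreglass batt = (1/0.806 − 1/1.24)/(4πk) = 0.4342/(4π·0.0430) = 0.8036 K/W
  R_phenolic foam = (1/1.24 − 1/1.73)/(4πk) = 0.2284/(4π·0.0254) = 0.7156 K/W
ΣR = 2.261×10^-5 + 0.8036 + 0.7156 = 1.519 K/W
Q = ΔT/ΣR = (56.6 °C − 17.2 °C)/1.519 = 25.9 W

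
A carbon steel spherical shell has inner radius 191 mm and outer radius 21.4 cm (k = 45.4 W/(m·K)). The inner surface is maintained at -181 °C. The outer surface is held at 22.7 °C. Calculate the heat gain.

Q = 4πk·ΔT/(1/r₁ − 1/r₂) = 4π × 45.4 × 203.7 / (1/0.191 − 1/0.214) = 2.07×10^5 W

Q = 207 kW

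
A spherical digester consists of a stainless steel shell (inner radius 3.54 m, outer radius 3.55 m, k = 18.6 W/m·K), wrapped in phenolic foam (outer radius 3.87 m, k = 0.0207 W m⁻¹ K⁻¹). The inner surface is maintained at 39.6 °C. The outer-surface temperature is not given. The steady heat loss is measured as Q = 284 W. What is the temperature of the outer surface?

T_out = 14.2 °C

Sum the resistances:
  R_stainless steel = (1/3.54 − 1/3.55)/(4πk) = 7.957×10^-4/(4π·18.6) = 3.404×10^-6 K/W
  R_phenolic foam = (1/3.55 − 1/3.87)/(4πk) = 0.02329/(4π·0.0207) = 0.08954 K/W
ΣR = 0.08955 K/W
ΔT = Q·ΣR = 284 × 0.08955 = 25.43 K
Heat flows outward, so T_out = T_in − ΔT = 39.6 − 25.43 = 14.2 °C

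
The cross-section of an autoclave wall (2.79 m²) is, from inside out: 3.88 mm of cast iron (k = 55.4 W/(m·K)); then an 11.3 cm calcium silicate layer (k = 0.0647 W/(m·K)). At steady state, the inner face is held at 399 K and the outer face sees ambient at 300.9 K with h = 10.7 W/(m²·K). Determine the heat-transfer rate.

Treat each layer as a resistance in series:
  R_cast iron = L/(kA) = 0.00388/(55.4·2.79) = 2.510×10^-5 K/W
  R_calcium silicate = L/(kA) = 0.113/(0.0647·2.79) = 0.6260 K/W
  R_conv,out = 1/(hA) = 1/(10.7·2.79) = 0.03350 K/W
ΣR = 2.510×10^-5 + 0.6260 + 0.03350 = 0.6595 K/W
Q = ΔT/ΣR = (399 K − 300.9 K)/0.6595 = 149 W

Q = 149 W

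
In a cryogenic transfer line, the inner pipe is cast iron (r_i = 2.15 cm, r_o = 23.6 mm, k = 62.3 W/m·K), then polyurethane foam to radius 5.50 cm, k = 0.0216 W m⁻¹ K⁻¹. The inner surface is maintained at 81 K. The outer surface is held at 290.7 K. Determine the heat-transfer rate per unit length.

Treat each layer as a resistance in series:
  R'_cast iron = ln(0.0236/0.0215)/(2πk) = 0.09319/(2π·62.3) = 2.381×10^-4 m·K/W
  R'_polyurethane foam = ln(0.0550/0.0236)/(2πk) = 0.8461/(2π·0.0216) = 6.234 m·K/W
ΣR = 2.381×10^-4 + 6.234 = 6.234 m·K/W
Q' = ΔT/ΣR = (81 K − 290.7 K)/6.234 = -33.6 W/m
(Negative Q' ⇒ heat flows inward; heat gain = 33.6 W/m.)

Q' = 33.6 W/m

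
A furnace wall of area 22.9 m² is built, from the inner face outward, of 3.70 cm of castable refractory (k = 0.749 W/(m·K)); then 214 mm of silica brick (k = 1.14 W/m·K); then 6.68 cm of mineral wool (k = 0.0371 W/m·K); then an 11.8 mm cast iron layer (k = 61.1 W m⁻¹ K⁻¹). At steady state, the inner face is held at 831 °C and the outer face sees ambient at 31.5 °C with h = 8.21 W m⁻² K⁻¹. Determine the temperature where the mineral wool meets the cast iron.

Series thermal resistances, inner to outer:
  R_castable refractory = L/(kA) = 0.0370/(0.749·22.9) = 0.002157 K/W
  R_silica brick = L/(kA) = 0.214/(1.14·22.9) = 0.008197 K/W
  R_mineral wool = L/(kA) = 0.0668/(0.0371·22.9) = 0.07863 K/W
  R_cast iron = L/(kA) = 0.0118/(61.1·22.9) = 8.433×10^-6 K/W
  R_conv,out = 1/(hA) = 1/(8.21·22.9) = 0.005319 K/W
ΣR = 0.002157 + 0.008197 + 0.07863 + 8.433×10^-6 + 0.005319 = 0.09431 K/W
Q = ΔT/ΣR = (831 °C − 31.5 °C)/0.09431 = 8477 W
From the inner boundary to the mineral wool/cast iron interface, ΣR_partial = 0.08898 K/W.
T_interface = T_in − Q·ΣR_partial = 831 °C − (8477)(0.08898) = 76.7 °C

T = 76.7 °C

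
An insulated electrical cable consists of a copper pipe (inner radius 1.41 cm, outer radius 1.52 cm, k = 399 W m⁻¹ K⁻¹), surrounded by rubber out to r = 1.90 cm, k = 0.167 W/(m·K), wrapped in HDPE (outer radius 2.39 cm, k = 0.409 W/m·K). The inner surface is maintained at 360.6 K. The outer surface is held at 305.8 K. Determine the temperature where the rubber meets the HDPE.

Treat each layer as a resistance in series:
  R'_copper = ln(0.0152/0.0141)/(2πk) = 0.07512/(2π·399) = 2.996×10^-5 m·K/W
  R'_rubber = ln(0.0190/0.0152)/(2πk) = 0.2231/(2π·0.167) = 0.2127 m·K/W
  R'_HDPE = ln(0.0239/0.0190)/(2πk) = 0.2294/(2π·0.409) = 0.08928 m·K/W
ΣR = 2.996×10^-5 + 0.2127 + 0.08928 = 0.3020 m·K/W
Q' = ΔT/ΣR = (360.6 K − 305.8 K)/0.3020 = 181.5 W/m
From the inner boundary to the rubber/HDPE interface, ΣR_partial = 0.2127 m·K/W.
T_interface = T_in − Q'·ΣR_partial = 360.6 K − (181.5)(0.2127) = 322.0 K

T = 322.0 K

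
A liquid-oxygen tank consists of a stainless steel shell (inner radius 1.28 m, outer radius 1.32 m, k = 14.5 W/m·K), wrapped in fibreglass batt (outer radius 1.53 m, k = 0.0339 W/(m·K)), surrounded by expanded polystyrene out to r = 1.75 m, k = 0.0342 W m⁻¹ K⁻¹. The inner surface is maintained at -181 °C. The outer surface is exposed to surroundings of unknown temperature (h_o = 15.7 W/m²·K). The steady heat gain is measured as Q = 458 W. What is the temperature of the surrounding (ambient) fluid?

Sum the resistances:
  R_stainless steel = (1/1.28 − 1/1.32)/(4πk) = 0.02367/(4π·14.5) = 1.299×10^-4 K/W
  R_fibreglass batt = (1/1.32 − 1/1.53)/(4πk) = 0.1040/(4π·0.0339) = 0.2441 K/W
  R_expanded polystyrene = (1/1.53 − 1/1.75)/(4πk) = 0.08217/(4π·0.0342) = 0.1912 K/W
  R_conv,out = 1/(4πr²h) = 1/(4π·1.75²·15.7) = 0.001655 K/W
ΣR = 0.4371 K/W
ΔT = Q·ΣR = 458 × 0.4371 = 200.2 K
Heat flows inward, so T_out = T_in + ΔT = -181 + 200.2 = 19.2 °C

T_out = 19.2 °C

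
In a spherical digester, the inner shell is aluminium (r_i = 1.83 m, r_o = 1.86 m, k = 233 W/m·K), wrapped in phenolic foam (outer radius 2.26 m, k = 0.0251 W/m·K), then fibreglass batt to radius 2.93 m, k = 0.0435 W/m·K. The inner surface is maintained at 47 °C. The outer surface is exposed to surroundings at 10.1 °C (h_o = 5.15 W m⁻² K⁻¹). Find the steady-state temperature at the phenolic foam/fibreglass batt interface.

T = 24.2 °C

Series thermal resistances, inner to outer:
  R_aluminium = (1/1.83 − 1/1.86)/(4πk) = 0.008814/(4π·233) = 3.010×10^-6 K/W
  R_phenolic foam = (1/1.86 − 1/2.26)/(4πk) = 0.09516/(4π·0.0251) = 0.3017 K/W
  R_fibreglass batt = (1/2.26 − 1/2.93)/(4πk) = 0.1012/(4π·0.0435) = 0.1851 K/W
  R_conv,out = 1/(4πr²h) = 1/(4π·2.93²·5.15) = 0.001800 K/W
ΣR = 3.010×10^-6 + 0.3017 + 0.1851 + 0.001800 = 0.4886 K/W
Q = ΔT/ΣR = (47 °C − 10.1 °C)/0.4886 = 75.52 W
From the inner boundary to the phenolic foam/fibreglass batt interface, ΣR_partial = 0.3017 K/W.
T_interface = T_in − Q·ΣR_partial = 47 °C − (75.52)(0.3017) = 24.2 °C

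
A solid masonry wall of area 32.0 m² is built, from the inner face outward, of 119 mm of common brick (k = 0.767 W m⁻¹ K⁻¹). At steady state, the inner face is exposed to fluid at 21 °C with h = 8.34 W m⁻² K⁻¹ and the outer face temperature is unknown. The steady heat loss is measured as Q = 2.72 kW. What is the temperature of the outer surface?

Series resistances:
  R_conv,in = 1/(hA) = 1/(8.34·32.0) = 0.003747 K/W
  R_common brick = L/(kA) = 0.119/(0.767·32.0) = 0.004848 K/W
ΣR = 0.008595 K/W
ΔT = Q·ΣR = 2720 × 0.008595 = 23.38 K
Heat flows outward, so T_out = T_in − ΔT = 21 − 23.38 = -2.38 °C

T_out = -2.38 °C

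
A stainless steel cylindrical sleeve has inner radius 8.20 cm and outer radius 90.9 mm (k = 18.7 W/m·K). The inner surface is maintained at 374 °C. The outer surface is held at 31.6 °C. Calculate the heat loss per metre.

Q' = 3.90×10^5 W/m

Q' = 2πk·ΔT/ln(r₂/r₁) = 2π × 18.7 × 342.4 / ln(0.0909/0.0820) = 3.90×10^5 W/m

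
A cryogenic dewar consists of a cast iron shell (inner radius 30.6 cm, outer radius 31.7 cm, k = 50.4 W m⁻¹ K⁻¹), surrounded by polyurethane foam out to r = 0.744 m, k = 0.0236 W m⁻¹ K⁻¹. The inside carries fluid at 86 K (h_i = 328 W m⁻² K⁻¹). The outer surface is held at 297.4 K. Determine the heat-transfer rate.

Q = 34.6 W

Resistance network (inner→outer):
  R_conv,in = 1/(4πr²h) = 1/(4π·0.306²·328) = 0.002591 K/W
  R_cast iron = (1/0.306 − 1/0.317)/(4πk) = 0.1134/(4π·50.4) = 1.790×10^-4 K/W
  R_polyurethane foam = (1/0.317 − 1/0.744)/(4πk) = 1.810/(4π·0.0236) = 6.105 K/W
ΣR = 0.002591 + 1.790×10^-4 + 6.105 = 6.108 K/W
Q = ΔT/ΣR = (86 K − 297.4 K)/6.108 = -34.6 W
(Negative Q ⇒ heat flows inward; heat gain = 34.6 W.)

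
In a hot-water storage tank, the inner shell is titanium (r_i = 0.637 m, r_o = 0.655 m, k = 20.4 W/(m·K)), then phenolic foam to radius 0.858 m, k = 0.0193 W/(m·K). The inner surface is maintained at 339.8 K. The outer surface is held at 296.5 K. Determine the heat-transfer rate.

Q = 29.1 W

Resistance network (inner→outer):
  R_titanium = (1/0.637 − 1/0.655)/(4πk) = 0.04314/(4π·20.4) = 1.683×10^-4 K/W
  R_phenolic foam = (1/0.655 − 1/0.858)/(4πk) = 0.3612/(4π·0.0193) = 1.489 K/W
ΣR = 1.683×10^-4 + 1.489 = 1.489 K/W
Q = ΔT/ΣR = (339.8 K − 296.5 K)/1.489 = 29.1 W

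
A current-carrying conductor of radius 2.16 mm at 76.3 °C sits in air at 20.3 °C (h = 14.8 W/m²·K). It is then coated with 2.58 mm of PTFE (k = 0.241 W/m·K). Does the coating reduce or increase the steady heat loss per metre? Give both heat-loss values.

increases: 11.2 → 20.1 W/m

Critical radius for a cylinder: r_cr = k/h = 0.0163 m = 1.63 cm.
Outer radius after coating: r₂ = 0.00216 + 0.00258 = 0.00474 m.
Since r₁ < r_cr and r₂ ≤ r_cr, the coating moves toward the maximum at r_cr — heat loss rises.
Bare: R = 1/(2πr₁h) = 4.979 m·K/W; Q = 56/4.979 = 11.2 W/m.
Coated: R = R_cond + R_conv = 2.788 m·K/W; Q = 56/2.788 = 20.1 W/m.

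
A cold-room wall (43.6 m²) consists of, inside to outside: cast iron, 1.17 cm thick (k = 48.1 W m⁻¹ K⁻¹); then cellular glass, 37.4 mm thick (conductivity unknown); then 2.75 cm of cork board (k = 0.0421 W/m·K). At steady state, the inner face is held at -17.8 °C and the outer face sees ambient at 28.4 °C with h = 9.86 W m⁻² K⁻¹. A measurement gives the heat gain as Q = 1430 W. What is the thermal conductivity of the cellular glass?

k = 0.0572 W/m·K

ΣR = ΔT/Q = |-17.8 − 28.4|/1430 = 0.03231 K/W
Known resistances:
  R_cast iron = L/(kA) = 0.0117/(48.1·43.6) = 5.579×10^-6 K/W
  R_cork board = L/(kA) = 0.0275/(0.0421·43.6) = 0.01498 K/W
  R_conv,out = 1/(hA) = 1/(9.86·43.6) = 0.002326 K/W
R_cellular glass = ΣR − ΣR_known = 0.03231 − 0.01731 = 0.01500 K/W
L/(kA) = 0.01500 ⇒ k = 0.0374/(0.01500·43.6) = 0.0572 W/m·K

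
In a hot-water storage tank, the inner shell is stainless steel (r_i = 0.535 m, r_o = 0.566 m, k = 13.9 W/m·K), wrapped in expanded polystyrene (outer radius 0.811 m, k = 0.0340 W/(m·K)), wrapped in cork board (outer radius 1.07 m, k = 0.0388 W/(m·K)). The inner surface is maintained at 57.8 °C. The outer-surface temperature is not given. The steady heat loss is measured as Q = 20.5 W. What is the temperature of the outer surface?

T_out = 19.6 °C

Series resistances:
  R_stainless steel = (1/0.535 − 1/0.566)/(4πk) = 0.1024/(4π·13.9) = 5.861×10^-4 K/W
  R_expanded polystyrene = (1/0.566 − 1/0.811)/(4πk) = 0.5337/(4π·0.0340) = 1.249 K/W
  R_cork board = (1/0.811 − 1/1.07)/(4πk) = 0.2985/(4π·0.0388) = 0.6121 K/W
ΣR = 1.862 K/W
ΔT = Q·ΣR = 20.5 × 1.862 = 38.17 K
Heat flows outward, so T_out = T_in − ΔT = 57.8 − 38.17 = 19.6 °C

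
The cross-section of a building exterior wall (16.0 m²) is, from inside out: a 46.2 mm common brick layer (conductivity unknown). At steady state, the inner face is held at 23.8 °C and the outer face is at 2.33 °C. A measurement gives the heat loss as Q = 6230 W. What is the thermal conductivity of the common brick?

k = 0.838 W/m·K

ΣR = ΔT/Q = |23.8 − 2.33|/6230 = 0.003446 K/W
L/(kA) = 0.003446 ⇒ k = 0.0462/(0.003446·16.0) = 0.838 W/m·K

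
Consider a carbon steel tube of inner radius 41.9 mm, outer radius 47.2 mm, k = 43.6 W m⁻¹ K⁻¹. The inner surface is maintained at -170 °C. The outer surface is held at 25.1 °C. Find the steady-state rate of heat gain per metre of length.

Q' = 449 kW/m

Q' = 2πk·ΔT/ln(r₂/r₁) = 2π × 43.6 × 195.1 / ln(0.0472/0.0419) = 4.49×10^5 W/m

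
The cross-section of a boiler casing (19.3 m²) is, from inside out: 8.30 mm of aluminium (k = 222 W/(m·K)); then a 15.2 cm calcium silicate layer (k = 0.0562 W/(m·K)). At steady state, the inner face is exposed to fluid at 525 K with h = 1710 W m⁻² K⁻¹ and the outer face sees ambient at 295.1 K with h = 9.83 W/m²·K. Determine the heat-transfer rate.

Q = 1580 W

Treat each layer as a resistance in series:
  R_conv,in = 1/(hA) = 1/(1710·19.3) = 3.030×10^-5 K/W
  R_aluminium = L/(kA) = 0.00830/(222·19.3) = 1.937×10^-6 K/W
  R_calcium silicate = L/(kA) = 0.152/(0.0562·19.3) = 0.1401 K/W
  R_conv,out = 1/(hA) = 1/(9.83·19.3) = 0.005271 K/W
ΣR = 3.030×10^-5 + 1.937×10^-6 + 0.1401 + 0.005271 = 0.1454 K/W
Q = ΔT/ΣR = (525 K − 295.1 K)/0.1454 = 1580 W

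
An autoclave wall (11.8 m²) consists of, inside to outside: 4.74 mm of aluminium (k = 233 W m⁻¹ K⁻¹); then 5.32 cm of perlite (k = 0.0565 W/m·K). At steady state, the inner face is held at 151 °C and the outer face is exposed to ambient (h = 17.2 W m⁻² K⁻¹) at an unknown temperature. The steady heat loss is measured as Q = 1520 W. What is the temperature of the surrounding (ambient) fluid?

Sum the resistances:
  R_aluminium = L/(kA) = 0.00474/(233·11.8) = 1.724×10^-6 K/W
  R_perlite = L/(kA) = 0.0532/(0.0565·11.8) = 0.07980 K/W
  R_conv,out = 1/(hA) = 1/(17.2·11.8) = 0.004927 K/W
ΣR = 0.08472 K/W
ΔT = Q·ΣR = 1520 × 0.08472 = 128.8 K
Heat flows outward, so T_out = T_in − ΔT = 151 − 128.8 = 22.2 °C

T_out = 22.2 °C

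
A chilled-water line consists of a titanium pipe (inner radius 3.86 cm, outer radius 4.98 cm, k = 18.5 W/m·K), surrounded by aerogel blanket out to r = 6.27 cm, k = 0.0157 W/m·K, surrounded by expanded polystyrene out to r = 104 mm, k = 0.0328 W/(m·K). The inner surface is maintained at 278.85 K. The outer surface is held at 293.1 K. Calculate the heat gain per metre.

Q' = 2.97 W/m

Series thermal resistances, inner to outer:
  R'_titanium = ln(0.0498/0.0386)/(2πk) = 0.2548/(2π·18.5) = 0.002192 m·K/W
  R'_aerogel blanket = ln(0.0627/0.0498)/(2πk) = 0.2303/(2π·0.0157) = 2.335 m·K/W
  R'_expanded polystyrene = ln(0.104/0.0627)/(2πk) = 0.5060/(2π·0.0328) = 2.455 m·K/W
ΣR = 0.002192 + 2.335 + 2.455 = 4.792 m·K/W
Q' = ΔT/ΣR = (278.85 K − 293.1 K)/4.792 = -2.97 W/m
(Negative Q' ⇒ heat flows inward; heat gain = 2.97 W/m.)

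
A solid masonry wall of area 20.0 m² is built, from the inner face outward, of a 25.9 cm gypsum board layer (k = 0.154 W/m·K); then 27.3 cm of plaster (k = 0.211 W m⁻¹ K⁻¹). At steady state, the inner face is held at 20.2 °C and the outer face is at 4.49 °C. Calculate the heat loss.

Q = 106 W

Series thermal resistances, inner to outer:
  R_gypsum board = L/(kA) = 0.259/(0.154·20.0) = 0.08409 K/W
  R_plaster = L/(kA) = 0.273/(0.211·20.0) = 0.06469 K/W
ΣR = 0.08409 + 0.06469 = 0.1488 K/W
Q = ΔT/ΣR = (20.2 °C − 4.49 °C)/0.1488 = 106 W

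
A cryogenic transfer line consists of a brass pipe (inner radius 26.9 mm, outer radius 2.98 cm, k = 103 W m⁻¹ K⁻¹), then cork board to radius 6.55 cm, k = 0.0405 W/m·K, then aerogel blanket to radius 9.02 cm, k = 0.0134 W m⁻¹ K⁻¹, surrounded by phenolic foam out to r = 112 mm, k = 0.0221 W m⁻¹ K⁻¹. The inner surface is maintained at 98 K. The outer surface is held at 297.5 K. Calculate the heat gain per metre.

Series thermal resistances, inner to outer:
  R'_brass = ln(0.0298/0.0269)/(2πk) = 0.1024/(2π·103) = 1.582×10^-4 m·K/W
  R'_cork board = ln(0.0655/0.0298)/(2πk) = 0.7875/(2π·0.0405) = 3.095 m·K/W
  R'_aerogel blanket = ln(0.0902/0.0655)/(2πk) = 0.3200/(2π·0.0134) = 3.800 m·K/W
  R'_phenolic foam = ln(0.112/0.0902)/(2πk) = 0.2165/(2π·0.0221) = 1.559 m·K/W
ΣR = 1.582×10^-4 + 3.095 + 3.800 + 1.559 = 8.454 m·K/W
Q' = ΔT/ΣR = (98 K − 297.5 K)/8.454 = -23.6 W/m
(Negative Q' ⇒ heat flows inward; heat gain = 23.6 W/m.)

Q' = 23.6 W/m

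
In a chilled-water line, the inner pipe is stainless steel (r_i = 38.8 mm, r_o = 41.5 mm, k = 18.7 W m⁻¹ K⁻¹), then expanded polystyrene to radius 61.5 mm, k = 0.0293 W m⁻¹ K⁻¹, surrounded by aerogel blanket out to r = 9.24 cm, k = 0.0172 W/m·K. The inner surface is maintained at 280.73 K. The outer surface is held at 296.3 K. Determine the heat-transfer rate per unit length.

Resistance network (inner→outer):
  R'_stainless steel = ln(0.0415/0.0388)/(2πk) = 0.06727/(2π·18.7) = 5.726×10^-4 m·K/W
  R'_expanded polystyrene = ln(0.0615/0.0415)/(2πk) = 0.3933/(2π·0.0293) = 2.137 m·K/W
  R'_aerogel blanket = ln(0.0924/0.0615)/(2πk) = 0.4071/(2π·0.0172) = 3.767 m·K/W
ΣR = 5.726×10^-4 + 2.137 + 3.767 = 5.905 m·K/W
Q' = ΔT/ΣR = (280.73 K − 296.3 K)/5.905 = -2.64 W/m
(Negative Q' ⇒ heat flows inward; heat gain = 2.64 W/m.)

Q' = 2.64 W/m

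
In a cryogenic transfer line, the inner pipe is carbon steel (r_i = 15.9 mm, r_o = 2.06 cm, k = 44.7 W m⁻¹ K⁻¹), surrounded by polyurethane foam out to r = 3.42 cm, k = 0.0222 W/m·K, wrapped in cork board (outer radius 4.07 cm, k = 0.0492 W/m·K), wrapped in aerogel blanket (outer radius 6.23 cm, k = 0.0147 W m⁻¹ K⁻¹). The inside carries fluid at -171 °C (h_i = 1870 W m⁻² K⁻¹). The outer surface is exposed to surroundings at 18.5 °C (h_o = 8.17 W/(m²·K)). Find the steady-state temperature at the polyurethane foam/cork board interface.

T = -95.4 °C

Treat each layer as a resistance in series:
  R'_conv,in = 1/(2πr h) = 1/(2π·0.0159·1870) = 0.005353 m·K/W
  R'_carbon steel = ln(0.0206/0.0159)/(2πk) = 0.2590/(2π·44.7) = 9.221×10^-4 m·K/W
  R'_polyurethane foam = ln(0.0342/0.0206)/(2πk) = 0.5069/(2π·0.0222) = 3.634 m·K/W
  R'_cork board = ln(0.0407/0.0342)/(2πk) = 0.1740/(2π·0.0492) = 0.5629 m·K/W
  R'_aerogel blanket = ln(0.0623/0.0407)/(2πk) = 0.4257/(2π·0.0147) = 4.609 m·K/W
  R'_conv,out = 1/(2πr h) = 1/(2π·0.0623·8.17) = 0.3127 m·K/W
ΣR = 0.005353 + 9.221×10^-4 + 3.634 + 0.5629 + 4.609 + 0.3127 = 9.125 m·K/W
Q' = ΔT/ΣR = (-171 °C − 18.5 °C)/9.125 = -20.77 W/m
From the inner boundary to the polyurethane foam/cork board interface, ΣR_partial = 3.640 m·K/W.
T_interface = T_in − Q'·ΣR_partial = -171 °C − (-20.77)(3.640) = -95.4 °C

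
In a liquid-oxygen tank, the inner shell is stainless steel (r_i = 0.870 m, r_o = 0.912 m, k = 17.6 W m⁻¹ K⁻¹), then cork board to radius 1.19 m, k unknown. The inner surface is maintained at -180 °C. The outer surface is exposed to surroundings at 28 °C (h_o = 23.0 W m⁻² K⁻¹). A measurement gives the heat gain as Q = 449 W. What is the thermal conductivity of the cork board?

k = 0.0443 W/m·K

ΣR = ΔT/Q = |-180 − 28|/449 = 0.4633 K/W
Known resistances:
  R_stainless steel = (1/0.870 − 1/0.912)/(4πk) = 0.05293/(4π·17.6) = 2.393×10^-4 K/W
  R_conv,out = 1/(4πr²h) = 1/(4π·1.19²·23.0) = 0.002443 K/W
R_cork board = ΣR − ΣR_known = 0.4633 − 0.002682 = 0.4606 K/W
(1/r₁−1/r₂)/(4πk) = 0.4606 ⇒ k = 0.2562/(4π·0.4606) = 0.0443 W/m·K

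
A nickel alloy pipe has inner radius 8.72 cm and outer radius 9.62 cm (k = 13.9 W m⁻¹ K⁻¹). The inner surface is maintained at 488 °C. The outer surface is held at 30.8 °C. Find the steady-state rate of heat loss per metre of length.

Q' = 407 kW/m

Q' = 2πk·ΔT/ln(r₂/r₁) = 2π × 13.9 × 457.2 / ln(0.0962/0.0872) = 4.07×10^5 W/m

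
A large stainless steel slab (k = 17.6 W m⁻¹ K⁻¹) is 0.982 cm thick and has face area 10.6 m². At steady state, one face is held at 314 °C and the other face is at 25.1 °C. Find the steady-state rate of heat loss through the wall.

Q = kA·ΔT/L = 17.6 × 10.6 × |314 °C − 25.1 °C| / 0.00982 = 5.49×10^6 W

Q = 5490 kW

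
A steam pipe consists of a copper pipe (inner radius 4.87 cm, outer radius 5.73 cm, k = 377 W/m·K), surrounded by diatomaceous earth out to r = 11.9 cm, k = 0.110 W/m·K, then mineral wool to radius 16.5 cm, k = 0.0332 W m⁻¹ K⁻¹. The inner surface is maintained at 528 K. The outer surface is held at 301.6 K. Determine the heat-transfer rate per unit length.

Q' = 86.3 W/m

Resistance network (inner→outer):
  R'_copper = ln(0.0573/0.0487)/(2πk) = 0.1626/(2π·377) = 6.865×10^-5 m·K/W
  R'_diatomaceous earth = ln(0.119/0.0573)/(2πk) = 0.7308/(2π·0.110) = 1.057 m·K/W
  R'_mineral wool = ln(0.165/0.119)/(2πk) = 0.3268/(2π·0.0332) = 1.567 m·K/W
ΣR = 6.865×10^-5 + 1.057 + 1.567 = 2.624 m·K/W
Q' = ΔT/ΣR = (528 K − 301.6 K)/2.624 = 86.3 W/m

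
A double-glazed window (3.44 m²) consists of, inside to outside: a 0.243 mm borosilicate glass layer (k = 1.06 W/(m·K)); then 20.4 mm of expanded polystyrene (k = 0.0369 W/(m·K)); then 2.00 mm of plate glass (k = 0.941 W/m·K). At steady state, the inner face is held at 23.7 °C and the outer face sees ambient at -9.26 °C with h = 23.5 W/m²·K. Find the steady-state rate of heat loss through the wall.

Series thermal resistances, inner to outer:
  R_borosilicate glass = L/(kA) = 2.43×10^-4/(1.06·3.44) = 6.664×10^-5 K/W
  R_expanded polystyrene = L/(kA) = 0.0204/(0.0369·3.44) = 0.1607 K/W
  R_plate glass = L/(kA) = 0.00200/(0.941·3.44) = 6.178×10^-4 K/W
  R_conv,out = 1/(hA) = 1/(23.5·3.44) = 0.01237 K/W
ΣR = 6.664×10^-5 + 0.1607 + 6.178×10^-4 + 0.01237 = 0.1738 K/W
Q = ΔT/ΣR = (23.7 °C − -9.26 °C)/0.1738 = 190 W

Q = 190 W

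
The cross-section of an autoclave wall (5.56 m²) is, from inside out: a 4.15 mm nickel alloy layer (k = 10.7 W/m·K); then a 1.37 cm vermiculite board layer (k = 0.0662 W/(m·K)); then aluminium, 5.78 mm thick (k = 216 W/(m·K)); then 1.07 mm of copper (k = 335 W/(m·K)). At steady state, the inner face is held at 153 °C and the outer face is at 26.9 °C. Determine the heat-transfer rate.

Treat each layer as a resistance in series:
  R_nickel alloy = L/(kA) = 0.00415/(10.7·5.56) = 6.976×10^-5 K/W
  R_vermiculite board = L/(kA) = 0.0137/(0.0662·5.56) = 0.03722 K/W
  R_aluminium = L/(kA) = 0.00578/(216·5.56) = 4.813×10^-6 K/W
  R_copper = L/(kA) = 0.00107/(335·5.56) = 5.745×10^-7 K/W
ΣR = 6.976×10^-5 + 0.03722 + 4.813×10^-6 + 5.745×10^-7 = 0.03730 K/W
Q = ΔT/ΣR = (153 °C − 26.9 °C)/0.03730 = 3380 W

Q = 3380 W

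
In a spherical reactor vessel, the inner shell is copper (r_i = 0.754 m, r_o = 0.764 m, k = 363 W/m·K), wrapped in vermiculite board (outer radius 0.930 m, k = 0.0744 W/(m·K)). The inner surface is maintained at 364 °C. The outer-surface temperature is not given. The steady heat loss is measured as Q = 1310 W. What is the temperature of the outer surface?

Sum the resistances:
  R_copper = (1/0.754 − 1/0.764)/(4πk) = 0.01736/(4π·363) = 3.806×10^-6 K/W
  R_vermiculite board = (1/0.764 − 1/0.930)/(4πk) = 0.2336/(4π·0.0744) = 0.2499 K/W
ΣR = 0.2499 K/W
ΔT = Q·ΣR = 1310 × 0.2499 = 327.4 K
Heat flows outward, so T_out = T_in − ΔT = 364 − 327.4 = 36.6 °C

T_out = 36.6 °C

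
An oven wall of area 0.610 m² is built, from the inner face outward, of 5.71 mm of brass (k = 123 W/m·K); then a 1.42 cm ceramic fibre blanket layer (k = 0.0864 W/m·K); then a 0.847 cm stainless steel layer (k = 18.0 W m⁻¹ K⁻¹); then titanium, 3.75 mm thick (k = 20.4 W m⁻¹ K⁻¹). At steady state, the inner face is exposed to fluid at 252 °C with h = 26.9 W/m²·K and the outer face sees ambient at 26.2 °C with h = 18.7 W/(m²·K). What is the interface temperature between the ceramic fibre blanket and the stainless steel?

T = 74.0 °C

Resistance network (inner→outer):
  R_conv,in = 1/(hA) = 1/(26.9·0.610) = 0.06094 K/W
  R_brass = L/(kA) = 0.00571/(123·0.610) = 7.610×10^-5 K/W
  R_ceramic fibre blanket = L/(kA) = 0.0142/(0.0864·0.610) = 0.2694 K/W
  R_stainless steel = L/(kA) = 0.00847/(18.0·0.610) = 7.714×10^-4 K/W
  R_titanium = L/(kA) = 0.00375/(20.4·0.610) = 3.014×10^-4 K/W
  R_conv,out = 1/(hA) = 1/(18.7·0.610) = 0.08767 K/W
ΣR = 0.06094 + 7.610×10^-5 + 0.2694 + 7.714×10^-4 + 3.014×10^-4 + 0.08767 = 0.4192 K/W
Q = ΔT/ΣR = (252 °C − 26.2 °C)/0.4192 = 538.6 W
From the inner boundary to the ceramic fibre blanket/stainless steel interface, ΣR_partial = 0.3304 K/W.
T_interface = T_in − Q·ΣR_partial = 252 °C − (538.6)(0.3304) = 74.0 °C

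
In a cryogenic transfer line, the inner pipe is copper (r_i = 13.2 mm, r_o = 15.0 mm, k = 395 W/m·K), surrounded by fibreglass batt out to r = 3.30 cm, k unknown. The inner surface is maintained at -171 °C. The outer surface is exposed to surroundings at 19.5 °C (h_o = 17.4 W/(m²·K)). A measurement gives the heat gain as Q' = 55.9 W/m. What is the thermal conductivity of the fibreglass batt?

ΣR = ΔT/Q' = |-171 − 19.5|/55.9 = 3.408 m·K/W
Known resistances:
  R'_copper = ln(0.0150/0.0132)/(2πk) = 0.1278/(2π·395) = 5.151×10^-5 m·K/W
  R'_conv,out = 1/(2πr h) = 1/(2π·0.0330·17.4) = 0.2772 m·K/W
R_fibreglass batt = ΣR − ΣR_known = 3.408 − 0.2773 = 3.131 m·K/W
ln(r₂/r₁)/(2πk) = 3.131 ⇒ k = 0.7885/(2π·3.131) = 0.0401 W/m·K

k = 0.0401 W/m·K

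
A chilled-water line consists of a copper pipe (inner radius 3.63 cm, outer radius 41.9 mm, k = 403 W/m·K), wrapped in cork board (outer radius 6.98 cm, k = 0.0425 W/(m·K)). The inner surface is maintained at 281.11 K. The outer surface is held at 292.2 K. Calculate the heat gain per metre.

Q' = 5.80 W/m

Treat each layer as a resistance in series:
  R'_copper = ln(0.0419/0.0363)/(2πk) = 0.1435/(2π·403) = 5.666×10^-5 m·K/W
  R'_cork board = ln(0.0698/0.0419)/(2πk) = 0.5103/(2π·0.0425) = 1.911 m·K/W
ΣR = 5.666×10^-5 + 1.911 = 1.911 m·K/W
Q' = ΔT/ΣR = (281.11 K − 292.2 K)/1.911 = -5.80 W/m
(Negative Q' ⇒ heat flows inward; heat gain = 5.80 W/m.)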